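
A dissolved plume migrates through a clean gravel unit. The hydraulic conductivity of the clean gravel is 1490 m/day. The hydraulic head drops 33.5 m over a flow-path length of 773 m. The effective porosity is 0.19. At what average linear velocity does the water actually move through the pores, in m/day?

Hydraulic gradient i = Δh / L = 33.5 / 773 = 0.04334.
Darcy flux q = K · i = 1490 × 0.04334 = 64.57 m/day.
Seepage velocity v = q / n_e = 64.57 / 0.19 = 339.9 m/day.

340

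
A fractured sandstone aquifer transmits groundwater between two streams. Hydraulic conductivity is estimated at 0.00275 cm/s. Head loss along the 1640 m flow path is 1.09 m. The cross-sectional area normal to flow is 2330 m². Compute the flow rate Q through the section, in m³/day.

3.68

Convert K: 0.00275 cm/s × 864 = 2.376 m/day.
Hydraulic gradient i = Δh / L = 1.09 / 1640 = 0.0006646.
Darcy's law: Q = K · A · i = 2.376 × 2330 × 0.0006646 = 3.679 m³/day.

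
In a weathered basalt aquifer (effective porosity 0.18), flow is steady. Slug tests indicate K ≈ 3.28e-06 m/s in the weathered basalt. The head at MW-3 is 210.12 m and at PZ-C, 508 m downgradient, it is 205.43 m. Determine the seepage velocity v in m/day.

Convert K: 3.28e-06 m/s × 86400 = 0.2834 m/day.
Hydraulic gradient i = (210.12 − 205.43) / 508 = 4.69 / 508 = 0.009232.
Darcy flux q = K · i = 0.2834 × 0.009232 = 0.002616 m/day.
Seepage velocity v = q / n_e = 0.002616 / 0.18 = 0.01454 m/day.

0.0145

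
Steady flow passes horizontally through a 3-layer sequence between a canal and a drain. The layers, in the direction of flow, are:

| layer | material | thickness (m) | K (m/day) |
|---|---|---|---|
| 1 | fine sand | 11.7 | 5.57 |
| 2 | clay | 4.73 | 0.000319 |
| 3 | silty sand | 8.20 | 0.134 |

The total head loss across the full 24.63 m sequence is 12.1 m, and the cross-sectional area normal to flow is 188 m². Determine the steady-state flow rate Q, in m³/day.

Flow is perpendicular to layering, so the layers act in series and the equivalent K is the thickness-weighted harmonic mean.
Total thickness L = 11.7 + 4.73 + 8.20 = 24.63 m.
Σ(b_i/K_i) = 11.7/5.57 + 4.73/0.000319 + 8.20/0.134 = 14891 d.
K_eq = L / Σ(b_i/K_i) = 24.63 / 14891 = 0.001654 m/day.
Q = K_eq · A · (Δh/L) = 0.001654 × 188 × (12.1/24.63) = 0.1528 m³/day.

0.153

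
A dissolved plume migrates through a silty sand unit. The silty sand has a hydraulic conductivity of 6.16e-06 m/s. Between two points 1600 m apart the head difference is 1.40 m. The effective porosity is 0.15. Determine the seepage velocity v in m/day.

Convert K: 6.16e-06 m/s × 86400 = 0.5322 m/day.
Hydraulic gradient i = Δh / L = 1.40 / 1600 = 0.0008750.
Darcy flux q = K · i = 0.5322 × 0.0008750 = 0.0004657 m/day.
Seepage velocity v = q / n_e = 0.0004657 / 0.15 = 0.003105 m/day.

0.00310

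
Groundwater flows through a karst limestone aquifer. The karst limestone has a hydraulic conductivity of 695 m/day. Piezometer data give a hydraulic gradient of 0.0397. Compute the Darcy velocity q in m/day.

27.6

Hydraulic gradient i = 0.0397.
Specific discharge q = K · i = 695.0 × 0.03970 = 27.59 m/day.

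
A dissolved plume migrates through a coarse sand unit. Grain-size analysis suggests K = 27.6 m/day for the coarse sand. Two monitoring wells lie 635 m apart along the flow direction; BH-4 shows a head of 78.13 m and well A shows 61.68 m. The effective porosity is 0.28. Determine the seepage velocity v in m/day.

2.55

Hydraulic gradient i = (78.13 − 61.68) / 635 = 16.45 / 635 = 0.02591.
Darcy flux q = K · i = 27.60 × 0.02591 = 0.7150 m/day.
Seepage velocity v = q / n_e = 0.7150 / 0.28 = 2.554 m/day.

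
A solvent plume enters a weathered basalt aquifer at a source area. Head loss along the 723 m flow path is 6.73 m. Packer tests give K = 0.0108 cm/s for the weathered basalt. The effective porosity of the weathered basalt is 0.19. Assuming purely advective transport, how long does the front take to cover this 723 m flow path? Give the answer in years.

Convert K: 0.0108 cm/s × 864 = 9.331 m/day.
Hydraulic gradient i = Δh / L = 6.73 / 723 = 0.009308.
Darcy flux q = K · i = 9.331 × 0.009308 = 0.08686 m/day.
Seepage velocity v = q / n_e = 0.08686 / 0.19 = 0.4572 m/day.
Travel time t = L / v = 723 / 0.4572 = 1582 days = 4.330 years.

4.33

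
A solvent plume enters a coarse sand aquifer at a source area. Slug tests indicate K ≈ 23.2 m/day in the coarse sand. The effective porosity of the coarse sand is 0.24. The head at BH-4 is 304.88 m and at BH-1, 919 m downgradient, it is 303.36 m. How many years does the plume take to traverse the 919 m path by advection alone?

15.7

Hydraulic gradient i = (304.88 − 303.36) / 919 = 1.52 / 919 = 0.001654.
Darcy flux q = K · i = 23.20 × 0.001654 = 0.03837 m/day.
Seepage velocity v = q / n_e = 0.03837 / 0.24 = 0.1599 m/day.
Travel time t = L / v = 919 / 0.1599 = 5748 days = 15.74 years.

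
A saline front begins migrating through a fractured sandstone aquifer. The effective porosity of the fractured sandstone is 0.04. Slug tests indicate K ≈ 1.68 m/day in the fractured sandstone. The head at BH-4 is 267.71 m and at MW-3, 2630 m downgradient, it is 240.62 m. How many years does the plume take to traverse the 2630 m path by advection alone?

Hydraulic gradient i = (267.71 − 240.62) / 2630 = 27.09 / 2630 = 0.01030.
Darcy flux q = K · i = 1.680 × 0.01030 = 0.01730 m/day.
Seepage velocity v = q / n_e = 0.01730 / 0.04 = 0.4326 m/day.
Travel time t = L / v = 2630 / 0.4326 = 6079 days = 16.64 years.

16.6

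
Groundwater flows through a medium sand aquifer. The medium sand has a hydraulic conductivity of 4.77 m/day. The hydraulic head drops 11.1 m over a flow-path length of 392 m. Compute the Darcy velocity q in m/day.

Hydraulic gradient i = Δh / L = 11.1 / 392 = 0.02832.
Specific discharge q = K · i = 4.770 × 0.02832 = 0.1351 m/day.

0.135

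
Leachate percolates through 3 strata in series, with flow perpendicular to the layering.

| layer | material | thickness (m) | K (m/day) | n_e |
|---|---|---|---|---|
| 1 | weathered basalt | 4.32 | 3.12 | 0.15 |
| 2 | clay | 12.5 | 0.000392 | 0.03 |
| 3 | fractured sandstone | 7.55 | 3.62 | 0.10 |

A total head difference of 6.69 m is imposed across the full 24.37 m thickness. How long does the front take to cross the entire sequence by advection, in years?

23.2

With flow normal to the layers, continuity requires the same specific discharge q through every layer.
Σ(b_i/K_i) = 4.32/3.12 + 12.5/0.000392 + 7.55/3.62 = 31891 d.
q = Δh / Σ(b_i/K_i) = 6.69 / 31891 = 0.0002098 m/day.
In each layer the seepage velocity is v_i = q/n_i, so the layer transit time is t_i = b_i·n_i / q:
  layer 1 (weathered basalt): t_1 = 4.32 × 0.15 / 0.0002098 = 3089 d
  layer 2 (clay): t_2 = 12.5 × 0.03 / 0.0002098 = 1788 d
  layer 3 (fractured sandstone): t_3 = 7.55 × 0.10 / 0.0002098 = 3599 d
Total t = Σ t_i = 8476 days = 23.21 years.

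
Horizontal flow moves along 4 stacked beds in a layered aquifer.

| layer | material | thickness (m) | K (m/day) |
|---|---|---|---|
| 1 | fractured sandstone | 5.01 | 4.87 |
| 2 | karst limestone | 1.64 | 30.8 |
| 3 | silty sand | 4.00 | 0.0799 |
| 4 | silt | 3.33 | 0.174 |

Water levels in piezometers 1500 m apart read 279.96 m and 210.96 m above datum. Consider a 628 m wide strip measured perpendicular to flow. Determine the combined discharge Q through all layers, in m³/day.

2190

Flow is parallel to layering, so each bed carries its own Darcy discharge and the transmissivities add.
Σ(K_i·b_i) = 4.87×5.01 + 30.8×1.64 + 0.0799×4.00 + 0.174×3.33 = 75.81 m²/day.
Hydraulic gradient i = (279.96 − 210.96) / 1500 = 69 / 1500 = 0.04600.
Q = Σ(K_i·b_i) · W · i = 75.81 × 628 × 0.04600 = 2190 m³/day.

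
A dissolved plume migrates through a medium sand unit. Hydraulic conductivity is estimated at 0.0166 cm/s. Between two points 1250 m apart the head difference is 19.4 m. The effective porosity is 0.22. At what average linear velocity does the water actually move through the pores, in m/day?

Convert K: 0.0166 cm/s × 864 = 14.34 m/day.
Hydraulic gradient i = Δh / L = 19.4 / 1250 = 0.01552.
Darcy flux q = K · i = 14.34 × 0.01552 = 0.2226 m/day.
Seepage velocity v = q / n_e = 0.2226 / 0.22 = 1.012 m/day.

1.01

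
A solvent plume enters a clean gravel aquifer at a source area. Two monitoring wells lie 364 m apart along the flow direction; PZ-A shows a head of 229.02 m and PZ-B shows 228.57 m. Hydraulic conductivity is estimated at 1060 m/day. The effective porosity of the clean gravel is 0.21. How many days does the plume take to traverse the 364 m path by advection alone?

Hydraulic gradient i = (229.02 − 228.57) / 364 = 0.45 / 364 = 0.001236.
Darcy flux q = K · i = 1060 × 0.001236 = 1.310 m/day.
Seepage velocity v = q / n_e = 1.310 / 0.21 = 6.240 m/day.
Travel time t = L / v = 364 / 6.240 = 58.33 days.

58.3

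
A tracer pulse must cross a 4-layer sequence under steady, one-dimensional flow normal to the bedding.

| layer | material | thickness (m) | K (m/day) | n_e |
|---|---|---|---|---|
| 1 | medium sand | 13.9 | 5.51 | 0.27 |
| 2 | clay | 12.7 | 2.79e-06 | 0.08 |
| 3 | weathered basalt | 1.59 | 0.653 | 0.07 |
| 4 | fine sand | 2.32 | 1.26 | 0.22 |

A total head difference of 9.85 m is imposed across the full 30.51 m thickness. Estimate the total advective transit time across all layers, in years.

With flow normal to the layers, continuity requires the same specific discharge q through every layer.
Σ(b_i/K_i) = 13.9/5.51 + 12.7/2.79e-06 + 1.59/0.653 + 2.32/1.26 = 4.552e+06 d.
q = Δh / Σ(b_i/K_i) = 9.85 / 4.552e+06 = 2.164e-06 m/day.
In each layer the seepage velocity is v_i = q/n_i, so the layer transit time is t_i = b_i·n_i / q:
  layer 1 (medium sand): t_1 = 13.9 × 0.27 / 2.164e-06 = 1.734e+06 d
  layer 2 (clay): t_2 = 12.7 × 0.08 / 2.164e-06 = 4.695e+05 d
  layer 3 (weathered basalt): t_3 = 1.59 × 0.07 / 2.164e-06 = 51435 d
  layer 4 (fine sand): t_4 = 2.32 × 0.22 / 2.164e-06 = 2.359e+05 d
Total t = Σ t_i = 2.491e+06 days = 6821 years.

6820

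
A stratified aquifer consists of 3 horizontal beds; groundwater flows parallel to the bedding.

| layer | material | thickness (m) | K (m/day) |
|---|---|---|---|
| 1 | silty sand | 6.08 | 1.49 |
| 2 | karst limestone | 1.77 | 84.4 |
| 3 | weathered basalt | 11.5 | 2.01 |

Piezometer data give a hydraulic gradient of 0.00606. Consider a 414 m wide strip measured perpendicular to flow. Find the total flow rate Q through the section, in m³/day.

456

Flow is parallel to layering, so each bed carries its own Darcy discharge and the transmissivities add.
Σ(K_i·b_i) = 1.49×6.08 + 84.4×1.77 + 2.01×11.5 = 181.6 m²/day.
Hydraulic gradient i = 0.00606.
Q = Σ(K_i·b_i) · W · i = 181.6 × 414 × 0.006060 = 455.5 m³/day.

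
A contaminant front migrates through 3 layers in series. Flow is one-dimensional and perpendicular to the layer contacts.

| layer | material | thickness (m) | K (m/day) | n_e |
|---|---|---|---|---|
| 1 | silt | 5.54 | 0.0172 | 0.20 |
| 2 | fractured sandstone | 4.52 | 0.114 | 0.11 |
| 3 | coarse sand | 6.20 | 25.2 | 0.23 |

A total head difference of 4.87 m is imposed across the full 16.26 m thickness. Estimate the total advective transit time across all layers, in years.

With flow normal to the layers, continuity requires the same specific discharge q through every layer.
Σ(b_i/K_i) = 5.54/0.0172 + 4.52/0.114 + 6.20/25.2 = 362.0 d.
q = Δh / Σ(b_i/K_i) = 4.87 / 362.0 = 0.01345 m/day.
In each layer the seepage velocity is v_i = q/n_i, so the layer transit time is t_i = b_i·n_i / q:
  layer 1 (silt): t_1 = 5.54 × 0.20 / 0.01345 = 82.36 d
  layer 2 (fractured sandstone): t_2 = 4.52 × 0.11 / 0.01345 = 36.96 d
  layer 3 (coarse sand): t_3 = 6.20 × 0.23 / 0.01345 = 106.0 d
Total t = Σ t_i = 225.3 days = 0.6169 years.

0.617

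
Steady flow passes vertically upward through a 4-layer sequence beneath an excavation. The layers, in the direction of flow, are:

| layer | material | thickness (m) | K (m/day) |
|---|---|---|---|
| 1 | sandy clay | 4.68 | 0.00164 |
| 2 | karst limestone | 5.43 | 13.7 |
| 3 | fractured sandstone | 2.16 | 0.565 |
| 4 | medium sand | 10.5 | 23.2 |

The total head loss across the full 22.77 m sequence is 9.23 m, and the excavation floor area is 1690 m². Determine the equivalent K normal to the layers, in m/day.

0.00797

Flow is perpendicular to layering, so the layers act in series and the equivalent K is the thickness-weighted harmonic mean.
Total thickness L = 4.68 + 5.43 + 2.16 + 10.5 = 22.77 m.
Σ(b_i/K_i) = 4.68/0.00164 + 5.43/13.7 + 2.16/0.565 + 10.5/23.2 = 2858 d.
K_eq = L / Σ(b_i/K_i) = 22.77 / 2858 = 0.007966 m/day.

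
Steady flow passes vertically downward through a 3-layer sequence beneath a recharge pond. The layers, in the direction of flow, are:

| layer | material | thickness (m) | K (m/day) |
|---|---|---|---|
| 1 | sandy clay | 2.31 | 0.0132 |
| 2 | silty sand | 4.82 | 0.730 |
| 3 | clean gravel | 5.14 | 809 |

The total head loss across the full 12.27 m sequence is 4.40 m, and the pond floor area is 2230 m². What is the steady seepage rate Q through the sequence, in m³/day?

Flow is perpendicular to layering, so the layers act in series and the equivalent K is the thickness-weighted harmonic mean.
Total thickness L = 2.31 + 4.82 + 5.14 = 12.27 m.
Σ(b_i/K_i) = 2.31/0.0132 + 4.82/0.730 + 5.14/809 = 181.6 d.
K_eq = L / Σ(b_i/K_i) = 12.27 / 181.6 = 0.06756 m/day.
Q = K_eq · A · (Δh/L) = 0.06756 × 2230 × (4.40/12.27) = 54.03 m³/day.

54.0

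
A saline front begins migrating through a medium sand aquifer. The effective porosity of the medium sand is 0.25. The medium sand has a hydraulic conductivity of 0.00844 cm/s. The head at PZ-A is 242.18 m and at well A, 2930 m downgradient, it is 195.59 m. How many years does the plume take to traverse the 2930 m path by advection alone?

17.3

Convert K: 0.00844 cm/s × 864 = 7.292 m/day.
Hydraulic gradient i = (242.18 − 195.59) / 2930 = 46.59 / 2930 = 0.01590.
Darcy flux q = K · i = 7.292 × 0.01590 = 0.1160 m/day.
Seepage velocity v = q / n_e = 0.1160 / 0.25 = 0.4638 m/day.
Travel time t = L / v = 2930 / 0.4638 = 6317 days = 17.30 years.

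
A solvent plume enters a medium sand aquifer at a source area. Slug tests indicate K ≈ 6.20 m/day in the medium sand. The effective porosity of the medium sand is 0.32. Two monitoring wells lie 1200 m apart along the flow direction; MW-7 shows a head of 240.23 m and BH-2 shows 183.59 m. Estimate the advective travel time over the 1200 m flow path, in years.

3.59

Hydraulic gradient i = (240.23 − 183.59) / 1200 = 56.64 / 1200 = 0.04720.
Darcy flux q = K · i = 6.200 × 0.04720 = 0.2926 m/day.
Seepage velocity v = q / n_e = 0.2926 / 0.32 = 0.9145 m/day.
Travel time t = L / v = 1200 / 0.9145 = 1312 days = 3.593 years.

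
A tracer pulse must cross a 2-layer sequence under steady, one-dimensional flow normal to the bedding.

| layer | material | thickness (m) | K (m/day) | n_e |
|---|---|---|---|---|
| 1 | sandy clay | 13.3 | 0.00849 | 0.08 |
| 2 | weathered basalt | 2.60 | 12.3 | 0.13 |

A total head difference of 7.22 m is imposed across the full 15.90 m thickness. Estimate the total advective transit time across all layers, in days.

With flow normal to the layers, continuity requires the same specific discharge q through every layer.
Σ(b_i/K_i) = 13.3/0.00849 + 2.60/12.3 = 1567 d.
q = Δh / Σ(b_i/K_i) = 7.22 / 1567 = 0.004608 m/day.
In each layer the seepage velocity is v_i = q/n_i, so the layer transit time is t_i = b_i·n_i / q:
  layer 1 (sandy clay): t_1 = 13.3 × 0.08 / 0.004608 = 230.9 d
  layer 2 (weathered basalt): t_2 = 2.60 × 0.13 / 0.004608 = 73.35 d
Total t = Σ t_i = 304.2 days.

304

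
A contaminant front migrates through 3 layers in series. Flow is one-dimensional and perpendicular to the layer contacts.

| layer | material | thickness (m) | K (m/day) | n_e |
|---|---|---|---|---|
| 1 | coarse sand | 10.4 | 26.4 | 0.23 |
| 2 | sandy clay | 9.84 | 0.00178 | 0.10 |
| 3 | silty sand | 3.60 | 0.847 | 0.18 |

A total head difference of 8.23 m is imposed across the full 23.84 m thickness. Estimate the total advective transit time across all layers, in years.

With flow normal to the layers, continuity requires the same specific discharge q through every layer.
Σ(b_i/K_i) = 10.4/26.4 + 9.84/0.00178 + 3.60/0.847 = 5533 d.
q = Δh / Σ(b_i/K_i) = 8.23 / 5533 = 0.001488 m/day.
In each layer the seepage velocity is v_i = q/n_i, so the layer transit time is t_i = b_i·n_i / q:
  layer 1 (coarse sand): t_1 = 10.4 × 0.23 / 0.001488 = 1608 d
  layer 2 (sandy clay): t_2 = 9.84 × 0.10 / 0.001488 = 661.5 d
  layer 3 (silty sand): t_3 = 3.60 × 0.18 / 0.001488 = 435.6 d
Total t = Σ t_i = 2705 days = 7.406 years.

7.41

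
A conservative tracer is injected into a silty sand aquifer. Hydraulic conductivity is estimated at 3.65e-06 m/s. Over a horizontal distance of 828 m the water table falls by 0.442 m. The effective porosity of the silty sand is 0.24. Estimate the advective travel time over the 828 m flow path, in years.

3230

Convert K: 3.65e-06 m/s × 86400 = 0.3154 m/day.
Hydraulic gradient i = Δh / L = 0.442 / 828 = 0.0005338.
Darcy flux q = K · i = 0.3154 × 0.0005338 = 0.0001683 m/day.
Seepage velocity v = q / n_e = 0.0001683 / 0.24 = 0.0007014 m/day.
Travel time t = L / v = 828 / 0.0007014 = 1.180e+06 days = 3232 years.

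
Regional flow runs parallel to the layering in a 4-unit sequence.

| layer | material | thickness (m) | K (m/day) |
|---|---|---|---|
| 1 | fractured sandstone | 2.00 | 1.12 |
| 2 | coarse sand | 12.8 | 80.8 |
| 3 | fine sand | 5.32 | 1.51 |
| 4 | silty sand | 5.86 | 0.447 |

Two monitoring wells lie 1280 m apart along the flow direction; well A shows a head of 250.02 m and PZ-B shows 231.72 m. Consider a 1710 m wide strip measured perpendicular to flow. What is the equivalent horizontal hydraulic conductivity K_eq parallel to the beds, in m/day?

Flow is parallel to layering, so each bed carries its own Darcy discharge and the transmissivities add.
Σ(K_i·b_i) = 1.12×2.00 + 80.8×12.8 + 1.51×5.32 + 0.447×5.86 = 1047 m²/day.
Total thickness b = 25.98 m, so K_eq = Σ(K_i·b_i)/b = 40.31 m/day.

40.3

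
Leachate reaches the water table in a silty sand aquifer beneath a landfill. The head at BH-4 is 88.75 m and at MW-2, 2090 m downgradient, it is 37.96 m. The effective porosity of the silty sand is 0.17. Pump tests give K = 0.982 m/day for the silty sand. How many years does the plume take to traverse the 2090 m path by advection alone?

Hydraulic gradient i = (88.75 − 37.96) / 2090 = 50.79 / 2090 = 0.02430.
Darcy flux q = K · i = 0.9820 × 0.02430 = 0.02386 m/day.
Seepage velocity v = q / n_e = 0.02386 / 0.17 = 0.1404 m/day.
Travel time t = L / v = 2090 / 0.1404 = 14889 days = 40.76 years.

40.8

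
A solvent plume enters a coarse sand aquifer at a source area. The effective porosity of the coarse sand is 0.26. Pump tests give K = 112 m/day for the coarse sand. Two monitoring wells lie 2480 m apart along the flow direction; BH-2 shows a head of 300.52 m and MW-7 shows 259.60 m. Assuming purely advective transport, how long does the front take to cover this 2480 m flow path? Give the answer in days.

Hydraulic gradient i = (300.52 − 259.60) / 2480 = 40.92 / 2480 = 0.01650.
Darcy flux q = K · i = 112.0 × 0.01650 = 1.848 m/day.
Seepage velocity v = q / n_e = 1.848 / 0.26 = 7.108 m/day.
Travel time t = L / v = 2480 / 7.108 = 348.9 days.

349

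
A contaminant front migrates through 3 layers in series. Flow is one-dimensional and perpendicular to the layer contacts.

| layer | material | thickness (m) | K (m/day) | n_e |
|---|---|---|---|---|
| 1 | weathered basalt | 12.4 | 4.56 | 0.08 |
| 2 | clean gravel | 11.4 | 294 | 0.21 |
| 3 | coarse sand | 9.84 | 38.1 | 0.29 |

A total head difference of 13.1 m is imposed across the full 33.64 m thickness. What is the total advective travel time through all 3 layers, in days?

1.44

With flow normal to the layers, continuity requires the same specific discharge q through every layer.
Σ(b_i/K_i) = 12.4/4.56 + 11.4/294 + 9.84/38.1 = 3.016 d.
q = Δh / Σ(b_i/K_i) = 13.1 / 3.016 = 4.343 m/day.
In each layer the seepage velocity is v_i = q/n_i, so the layer transit time is t_i = b_i·n_i / q:
  layer 1 (weathered basalt): t_1 = 12.4 × 0.08 / 4.343 = 0.2284 d
  layer 2 (clean gravel): t_2 = 11.4 × 0.21 / 4.343 = 0.5512 d
  layer 3 (coarse sand): t_3 = 9.84 × 0.29 / 4.343 = 0.6571 d
Total t = Σ t_i = 1.437 days.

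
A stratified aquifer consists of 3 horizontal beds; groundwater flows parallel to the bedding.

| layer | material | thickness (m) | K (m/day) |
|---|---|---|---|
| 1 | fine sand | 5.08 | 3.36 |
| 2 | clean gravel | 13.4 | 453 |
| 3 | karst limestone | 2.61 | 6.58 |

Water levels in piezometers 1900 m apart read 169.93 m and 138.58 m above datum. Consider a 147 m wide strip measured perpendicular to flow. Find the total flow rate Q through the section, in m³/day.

Flow is parallel to layering, so each bed carries its own Darcy discharge and the transmissivities add.
Σ(K_i·b_i) = 3.36×5.08 + 453×13.4 + 6.58×2.61 = 6104 m²/day.
Hydraulic gradient i = (169.93 − 138.58) / 1900 = 31.35 / 1900 = 0.01650.
Q = Σ(K_i·b_i) · W · i = 6104 × 147 × 0.01650 = 14806 m³/day.

14800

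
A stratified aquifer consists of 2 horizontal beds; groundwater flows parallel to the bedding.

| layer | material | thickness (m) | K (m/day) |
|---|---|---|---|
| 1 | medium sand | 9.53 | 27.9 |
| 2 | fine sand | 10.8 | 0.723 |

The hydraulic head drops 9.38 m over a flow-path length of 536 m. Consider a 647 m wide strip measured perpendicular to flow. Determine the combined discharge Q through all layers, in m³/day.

3100

Flow is parallel to layering, so each bed carries its own Darcy discharge and the transmissivities add.
Σ(K_i·b_i) = 27.9×9.53 + 0.723×10.8 = 273.7 m²/day.
Hydraulic gradient i = Δh / L = 9.38 / 536 = 0.01750.
Q = Σ(K_i·b_i) · W · i = 273.7 × 647 × 0.01750 = 3099 m³/day.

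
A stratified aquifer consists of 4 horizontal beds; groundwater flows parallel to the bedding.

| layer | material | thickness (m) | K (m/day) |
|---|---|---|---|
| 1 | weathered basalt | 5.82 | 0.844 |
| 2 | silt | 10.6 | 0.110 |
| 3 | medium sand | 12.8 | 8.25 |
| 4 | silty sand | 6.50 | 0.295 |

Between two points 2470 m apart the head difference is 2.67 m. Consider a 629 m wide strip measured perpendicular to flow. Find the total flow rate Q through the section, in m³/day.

77.2

Flow is parallel to layering, so each bed carries its own Darcy discharge and the transmissivities add.
Σ(K_i·b_i) = 0.844×5.82 + 0.110×10.6 + 8.25×12.8 + 0.295×6.50 = 113.6 m²/day.
Hydraulic gradient i = Δh / L = 2.67 / 2470 = 0.001081.
Q = Σ(K_i·b_i) · W · i = 113.6 × 629 × 0.001081 = 77.24 m³/day.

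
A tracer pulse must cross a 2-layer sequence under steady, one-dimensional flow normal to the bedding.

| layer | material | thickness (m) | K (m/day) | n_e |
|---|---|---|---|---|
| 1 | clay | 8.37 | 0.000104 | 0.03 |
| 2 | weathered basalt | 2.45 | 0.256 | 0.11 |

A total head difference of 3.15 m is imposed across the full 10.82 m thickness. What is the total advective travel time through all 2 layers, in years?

With flow normal to the layers, continuity requires the same specific discharge q through every layer.
Σ(b_i/K_i) = 8.37/0.000104 + 2.45/0.256 = 80490 d.
q = Δh / Σ(b_i/K_i) = 3.15 / 80490 = 3.914e-05 m/day.
In each layer the seepage velocity is v_i = q/n_i, so the layer transit time is t_i = b_i·n_i / q:
  layer 1 (clay): t_1 = 8.37 × 0.03 / 3.914e-05 = 6416 d
  layer 2 (weathered basalt): t_2 = 2.45 × 0.11 / 3.914e-05 = 6886 d
Total t = Σ t_i = 13303 days = 36.42 years.

36.4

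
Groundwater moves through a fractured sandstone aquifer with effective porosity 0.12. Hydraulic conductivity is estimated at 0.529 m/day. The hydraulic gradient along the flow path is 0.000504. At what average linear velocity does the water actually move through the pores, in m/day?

Hydraulic gradient i = 0.000504.
Darcy flux q = K · i = 0.5290 × 0.0005040 = 0.0002666 m/day.
Seepage velocity v = q / n_e = 0.0002666 / 0.12 = 0.002222 m/day.

0.00222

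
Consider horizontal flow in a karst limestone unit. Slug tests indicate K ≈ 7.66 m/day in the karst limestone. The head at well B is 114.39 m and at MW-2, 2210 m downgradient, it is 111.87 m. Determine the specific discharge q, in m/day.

0.00873

Hydraulic gradient i = (114.39 − 111.87) / 2210 = 2.52 / 2210 = 0.001140.
Specific discharge q = K · i = 7.660 × 0.001140 = 0.008734 m/day.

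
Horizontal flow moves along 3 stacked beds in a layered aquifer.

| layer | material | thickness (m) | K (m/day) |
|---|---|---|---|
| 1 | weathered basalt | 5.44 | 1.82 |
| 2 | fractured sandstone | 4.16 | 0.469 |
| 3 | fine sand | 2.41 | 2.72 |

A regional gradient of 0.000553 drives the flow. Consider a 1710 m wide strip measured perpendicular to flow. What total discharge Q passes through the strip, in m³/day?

17.4

Flow is parallel to layering, so each bed carries its own Darcy discharge and the transmissivities add.
Σ(K_i·b_i) = 1.82×5.44 + 0.469×4.16 + 2.72×2.41 = 18.41 m²/day.
Hydraulic gradient i = 0.000553.
Q = Σ(K_i·b_i) · W · i = 18.41 × 1710 × 0.0005530 = 17.41 m³/day.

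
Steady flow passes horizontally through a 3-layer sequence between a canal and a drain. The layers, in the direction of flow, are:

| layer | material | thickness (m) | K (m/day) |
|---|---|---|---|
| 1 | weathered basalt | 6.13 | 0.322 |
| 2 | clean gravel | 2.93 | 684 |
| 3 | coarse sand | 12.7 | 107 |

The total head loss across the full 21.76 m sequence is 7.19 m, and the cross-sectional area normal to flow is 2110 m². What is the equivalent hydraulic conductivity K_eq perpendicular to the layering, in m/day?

1.14

Flow is perpendicular to layering, so the layers act in series and the equivalent K is the thickness-weighted harmonic mean.
Total thickness L = 6.13 + 2.93 + 12.7 = 21.76 m.
Σ(b_i/K_i) = 6.13/0.322 + 2.93/684 + 12.7/107 = 19.16 d.
K_eq = L / Σ(b_i/K_i) = 21.76 / 19.16 = 1.136 m/day.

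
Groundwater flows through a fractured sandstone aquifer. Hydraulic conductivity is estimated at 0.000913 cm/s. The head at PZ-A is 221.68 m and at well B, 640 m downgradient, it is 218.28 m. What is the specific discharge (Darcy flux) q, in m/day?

Convert K: 0.000913 cm/s × 864 = 0.7888 m/day.
Hydraulic gradient i = (221.68 − 218.28) / 640 = 3.4 / 640 = 0.005312.
Specific discharge q = K · i = 0.7888 × 0.005312 = 0.004191 m/day.

0.00419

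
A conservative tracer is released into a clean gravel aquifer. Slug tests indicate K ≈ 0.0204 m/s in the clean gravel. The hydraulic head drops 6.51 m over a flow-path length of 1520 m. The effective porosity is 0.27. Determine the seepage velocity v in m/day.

28.0

Convert K: 0.0204 m/s × 86400 = 1763 m/day.
Hydraulic gradient i = Δh / L = 6.51 / 1520 = 0.004283.
Darcy flux q = K · i = 1763 × 0.004283 = 7.549 m/day.
Seepage velocity v = q / n_e = 7.549 / 0.27 = 27.96 m/day.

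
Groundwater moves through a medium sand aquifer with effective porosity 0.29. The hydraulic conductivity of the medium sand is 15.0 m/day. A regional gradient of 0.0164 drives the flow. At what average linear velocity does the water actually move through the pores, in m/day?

0.848

Hydraulic gradient i = 0.0164.
Darcy flux q = K · i = 15.00 × 0.01640 = 0.2460 m/day.
Seepage velocity v = q / n_e = 0.2460 / 0.29 = 0.8483 m/day.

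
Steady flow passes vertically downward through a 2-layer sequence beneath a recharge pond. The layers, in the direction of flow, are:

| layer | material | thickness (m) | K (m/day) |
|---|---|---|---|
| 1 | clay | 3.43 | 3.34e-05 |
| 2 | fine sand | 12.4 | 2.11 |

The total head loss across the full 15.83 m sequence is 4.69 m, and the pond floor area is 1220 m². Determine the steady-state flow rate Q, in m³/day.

Flow is perpendicular to layering, so the layers act in series and the equivalent K is the thickness-weighted harmonic mean.
Total thickness L = 3.43 + 12.4 = 15.83 m.
Σ(b_i/K_i) = 3.43/3.34e-05 + 12.4/2.11 = 1.027e+05 d.
K_eq = L / Σ(b_i/K_i) = 15.83 / 1.027e+05 = 0.0001541 m/day.
Q = K_eq · A · (Δh/L) = 0.0001541 × 1220 × (4.69/15.83) = 0.05571 m³/day.

0.0557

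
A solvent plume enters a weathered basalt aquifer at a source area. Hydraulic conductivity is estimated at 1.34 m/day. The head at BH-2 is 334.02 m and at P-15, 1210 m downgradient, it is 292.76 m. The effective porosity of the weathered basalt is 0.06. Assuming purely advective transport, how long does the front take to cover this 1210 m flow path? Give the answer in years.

Hydraulic gradient i = (334.02 − 292.76) / 1210 = 41.26 / 1210 = 0.03410.
Darcy flux q = K · i = 1.340 × 0.03410 = 0.04569 m/day.
Seepage velocity v = q / n_e = 0.04569 / 0.06 = 0.7615 m/day.
Travel time t = L / v = 1210 / 0.7615 = 1589 days = 4.350 years.

4.35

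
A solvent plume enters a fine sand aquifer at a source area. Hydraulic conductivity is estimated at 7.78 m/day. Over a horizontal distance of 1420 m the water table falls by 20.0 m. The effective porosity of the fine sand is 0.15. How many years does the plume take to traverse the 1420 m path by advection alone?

Hydraulic gradient i = Δh / L = 20.0 / 1420 = 0.01408.
Darcy flux q = K · i = 7.780 × 0.01408 = 0.1096 m/day.
Seepage velocity v = q / n_e = 0.1096 / 0.15 = 0.7305 m/day.
Travel time t = L / v = 1420 / 0.7305 = 1944 days = 5.322 years.

5.32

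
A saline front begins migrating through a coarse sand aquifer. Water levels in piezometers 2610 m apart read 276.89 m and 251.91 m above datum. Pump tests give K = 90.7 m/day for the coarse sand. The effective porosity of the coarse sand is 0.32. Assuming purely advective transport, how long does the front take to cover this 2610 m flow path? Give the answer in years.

Hydraulic gradient i = (276.89 − 251.91) / 2610 = 24.98 / 2610 = 0.009571.
Darcy flux q = K · i = 90.70 × 0.009571 = 0.8681 m/day.
Seepage velocity v = q / n_e = 0.8681 / 0.32 = 2.713 m/day.
Travel time t = L / v = 2610 / 2.713 = 962.1 days = 2.634 years.

2.63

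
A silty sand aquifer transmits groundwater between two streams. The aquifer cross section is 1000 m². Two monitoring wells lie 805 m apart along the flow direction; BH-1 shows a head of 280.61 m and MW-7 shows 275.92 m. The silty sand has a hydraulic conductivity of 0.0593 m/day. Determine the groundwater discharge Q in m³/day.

0.345

Hydraulic gradient i = (280.61 − 275.92) / 805 = 4.69 / 805 = 0.005826.
Darcy's law: Q = K · A · i = 0.05930 × 1000 × 0.005826 = 0.3455 m³/day.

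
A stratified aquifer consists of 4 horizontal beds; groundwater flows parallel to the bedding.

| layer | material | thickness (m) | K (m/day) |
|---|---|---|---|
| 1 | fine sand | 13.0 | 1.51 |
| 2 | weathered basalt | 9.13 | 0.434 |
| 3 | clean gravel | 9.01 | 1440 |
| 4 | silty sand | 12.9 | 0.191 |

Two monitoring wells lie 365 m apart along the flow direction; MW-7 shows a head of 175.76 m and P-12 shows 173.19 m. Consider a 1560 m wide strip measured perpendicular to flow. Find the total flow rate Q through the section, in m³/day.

143000

Flow is parallel to layering, so each bed carries its own Darcy discharge and the transmissivities add.
Σ(K_i·b_i) = 1.51×13.0 + 0.434×9.13 + 1440×9.01 + 0.191×12.9 = 13000 m²/day.
Hydraulic gradient i = (175.76 − 173.19) / 365 = 2.57 / 365 = 0.007041.
Q = Σ(K_i·b_i) · W · i = 13000 × 1560 × 0.007041 = 1.428e+05 m³/day.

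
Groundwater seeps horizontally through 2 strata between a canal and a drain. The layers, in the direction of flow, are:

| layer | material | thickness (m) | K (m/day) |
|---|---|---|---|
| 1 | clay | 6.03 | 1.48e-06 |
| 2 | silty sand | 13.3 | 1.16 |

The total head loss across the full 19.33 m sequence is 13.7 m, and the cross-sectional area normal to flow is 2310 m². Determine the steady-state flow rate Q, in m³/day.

Flow is perpendicular to layering, so the layers act in series and the equivalent K is the thickness-weighted harmonic mean.
Total thickness L = 6.03 + 13.3 = 19.33 m.
Σ(b_i/K_i) = 6.03/1.48e-06 + 13.3/1.16 = 4.074e+06 d.
K_eq = L / Σ(b_i/K_i) = 19.33 / 4.074e+06 = 4.744e-06 m/day.
Q = K_eq · A · (Δh/L) = 4.744e-06 × 2310 × (13.7/19.33) = 0.007767 m³/day.

0.00777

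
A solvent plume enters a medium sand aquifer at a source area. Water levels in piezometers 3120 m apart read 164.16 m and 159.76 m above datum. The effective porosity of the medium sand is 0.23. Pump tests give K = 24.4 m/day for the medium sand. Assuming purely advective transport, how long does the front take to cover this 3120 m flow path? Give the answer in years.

Hydraulic gradient i = (164.16 − 159.76) / 3120 = 4.4 / 3120 = 0.001410.
Darcy flux q = K · i = 24.40 × 0.001410 = 0.03441 m/day.
Seepage velocity v = q / n_e = 0.03441 / 0.23 = 0.1496 m/day.
Travel time t = L / v = 3120 / 0.1496 = 20854 days = 57.10 years.

57.1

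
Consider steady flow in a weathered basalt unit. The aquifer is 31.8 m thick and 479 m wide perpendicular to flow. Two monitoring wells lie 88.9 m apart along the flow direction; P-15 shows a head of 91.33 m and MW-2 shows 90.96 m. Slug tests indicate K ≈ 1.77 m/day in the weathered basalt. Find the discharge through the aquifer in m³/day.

Cross-sectional area A = 479 × 31.8 = 15232 m².
Hydraulic gradient i = (91.33 − 90.96) / 88.9 = 0.37 / 88.9 = 0.004162.
Darcy's law: Q = K · A · i = 1.770 × 15232 × 0.004162 = 112.2 m³/day.

112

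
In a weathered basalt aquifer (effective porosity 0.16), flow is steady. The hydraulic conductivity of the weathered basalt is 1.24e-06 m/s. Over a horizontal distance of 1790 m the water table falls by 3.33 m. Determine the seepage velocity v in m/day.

0.00125

Convert K: 1.24e-06 m/s × 86400 = 0.1071 m/day.
Hydraulic gradient i = Δh / L = 3.33 / 1790 = 0.001860.
Darcy flux q = K · i = 0.1071 × 0.001860 = 0.0001993 m/day.
Seepage velocity v = q / n_e = 0.0001993 / 0.16 = 0.001246 m/day.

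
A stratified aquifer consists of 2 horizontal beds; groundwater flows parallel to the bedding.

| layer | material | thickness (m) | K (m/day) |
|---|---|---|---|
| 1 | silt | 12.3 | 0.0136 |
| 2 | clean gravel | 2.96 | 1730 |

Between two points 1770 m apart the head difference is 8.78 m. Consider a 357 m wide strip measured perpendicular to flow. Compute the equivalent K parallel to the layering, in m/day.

Flow is parallel to layering, so each bed carries its own Darcy discharge and the transmissivities add.
Σ(K_i·b_i) = 0.0136×12.3 + 1730×2.96 = 5121 m²/day.
Total thickness b = 15.26 m, so K_eq = Σ(K_i·b_i)/b = 335.6 m/day.

336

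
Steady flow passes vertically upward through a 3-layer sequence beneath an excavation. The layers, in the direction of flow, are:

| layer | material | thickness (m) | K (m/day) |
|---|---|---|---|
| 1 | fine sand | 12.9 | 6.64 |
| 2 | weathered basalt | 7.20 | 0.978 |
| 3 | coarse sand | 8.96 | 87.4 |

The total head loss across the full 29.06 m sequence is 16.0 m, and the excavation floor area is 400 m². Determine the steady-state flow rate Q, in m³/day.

Flow is perpendicular to layering, so the layers act in series and the equivalent K is the thickness-weighted harmonic mean.
Total thickness L = 12.9 + 7.20 + 8.96 = 29.06 m.
Σ(b_i/K_i) = 12.9/6.64 + 7.20/0.978 + 8.96/87.4 = 9.407 d.
K_eq = L / Σ(b_i/K_i) = 29.06 / 9.407 = 3.089 m/day.
Q = K_eq · A · (Δh/L) = 3.089 × 400 × (16.0/29.06) = 680.3 m³/day.

680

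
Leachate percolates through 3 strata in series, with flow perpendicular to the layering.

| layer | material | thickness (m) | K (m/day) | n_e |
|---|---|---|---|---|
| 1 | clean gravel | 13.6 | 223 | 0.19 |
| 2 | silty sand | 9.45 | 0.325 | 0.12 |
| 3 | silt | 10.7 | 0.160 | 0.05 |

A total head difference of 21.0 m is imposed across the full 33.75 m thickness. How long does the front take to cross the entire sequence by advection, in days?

With flow normal to the layers, continuity requires the same specific discharge q through every layer.
Σ(b_i/K_i) = 13.6/223 + 9.45/0.325 + 10.7/0.160 = 96.01 d.
q = Δh / Σ(b_i/K_i) = 21.0 / 96.01 = 0.2187 m/day.
In each layer the seepage velocity is v_i = q/n_i, so the layer transit time is t_i = b_i·n_i / q:
  layer 1 (clean gravel): t_1 = 13.6 × 0.19 / 0.2187 = 11.81 d
  layer 2 (silty sand): t_2 = 9.45 × 0.12 / 0.2187 = 5.185 d
  layer 3 (silt): t_3 = 10.7 × 0.05 / 0.2187 = 2.446 d
Total t = Σ t_i = 19.44 days.

19.4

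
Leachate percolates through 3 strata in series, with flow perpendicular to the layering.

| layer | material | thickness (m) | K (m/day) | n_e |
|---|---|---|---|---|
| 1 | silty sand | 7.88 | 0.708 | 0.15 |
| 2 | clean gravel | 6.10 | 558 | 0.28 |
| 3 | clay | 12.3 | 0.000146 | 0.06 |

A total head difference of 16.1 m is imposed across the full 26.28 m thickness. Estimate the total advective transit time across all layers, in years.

With flow normal to the layers, continuity requires the same specific discharge q through every layer.
Σ(b_i/K_i) = 7.88/0.708 + 6.10/558 + 12.3/0.000146 = 84258 d.
q = Δh / Σ(b_i/K_i) = 16.1 / 84258 = 0.0001911 m/day.
In each layer the seepage velocity is v_i = q/n_i, so the layer transit time is t_i = b_i·n_i / q:
  layer 1 (silty sand): t_1 = 7.88 × 0.15 / 0.0001911 = 6186 d
  layer 2 (clean gravel): t_2 = 6.10 × 0.28 / 0.0001911 = 8939 d
  layer 3 (clay): t_3 = 12.3 × 0.06 / 0.0001911 = 3862 d
Total t = Σ t_i = 18987 days = 51.98 years.

52.0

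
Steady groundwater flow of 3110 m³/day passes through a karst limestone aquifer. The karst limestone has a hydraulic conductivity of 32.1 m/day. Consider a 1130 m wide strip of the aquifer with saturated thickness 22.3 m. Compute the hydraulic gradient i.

Cross-sectional area A = 1130 × 22.3 = 25199 m².
From Q = K·A·i, i = Q / (K·A) = 3110 / (32.10 × 25199) = 0.003845.

0.00384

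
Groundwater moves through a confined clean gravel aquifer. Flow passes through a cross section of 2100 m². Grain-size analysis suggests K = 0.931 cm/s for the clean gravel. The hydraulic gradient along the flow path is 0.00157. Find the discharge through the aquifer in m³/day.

2650

Convert K: 0.931 cm/s × 864 = 804.4 m/day.
Hydraulic gradient i = 0.00157.
Darcy's law: Q = K · A · i = 804.4 × 2100 × 0.001570 = 2652 m³/day.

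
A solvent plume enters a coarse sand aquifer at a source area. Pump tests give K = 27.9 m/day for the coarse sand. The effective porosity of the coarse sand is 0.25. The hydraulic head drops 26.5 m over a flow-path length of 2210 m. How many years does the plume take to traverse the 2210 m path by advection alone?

Hydraulic gradient i = Δh / L = 26.5 / 2210 = 0.01199.
Darcy flux q = K · i = 27.90 × 0.01199 = 0.3345 m/day.
Seepage velocity v = q / n_e = 0.3345 / 0.25 = 1.338 m/day.
Travel time t = L / v = 2210 / 1.338 = 1651 days = 4.522 years.

4.52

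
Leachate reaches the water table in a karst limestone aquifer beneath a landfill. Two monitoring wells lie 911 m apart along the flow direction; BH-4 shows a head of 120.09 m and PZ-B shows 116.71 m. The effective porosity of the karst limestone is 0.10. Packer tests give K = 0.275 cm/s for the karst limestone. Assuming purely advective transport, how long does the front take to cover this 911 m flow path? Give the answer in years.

0.283

Convert K: 0.275 cm/s × 864 = 237.6 m/day.
Hydraulic gradient i = (120.09 − 116.71) / 911 = 3.38 / 911 = 0.003710.
Darcy flux q = K · i = 237.6 × 0.003710 = 0.8815 m/day.
Seepage velocity v = q / n_e = 0.8815 / 0.10 = 8.815 m/day.
Travel time t = L / v = 911 / 8.815 = 103.3 days = 0.2829 years.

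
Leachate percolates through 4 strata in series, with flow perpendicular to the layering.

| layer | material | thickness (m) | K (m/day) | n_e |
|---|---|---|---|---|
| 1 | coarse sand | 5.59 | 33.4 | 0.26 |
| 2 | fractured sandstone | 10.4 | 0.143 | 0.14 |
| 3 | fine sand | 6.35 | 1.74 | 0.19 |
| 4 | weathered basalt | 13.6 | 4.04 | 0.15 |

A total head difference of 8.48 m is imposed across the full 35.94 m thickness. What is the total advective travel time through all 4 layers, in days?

With flow normal to the layers, continuity requires the same specific discharge q through every layer.
Σ(b_i/K_i) = 5.59/33.4 + 10.4/0.143 + 6.35/1.74 + 13.6/4.04 = 79.91 d.
q = Δh / Σ(b_i/K_i) = 8.48 / 79.91 = 0.1061 m/day.
In each layer the seepage velocity is v_i = q/n_i, so the layer transit time is t_i = b_i·n_i / q:
  layer 1 (coarse sand): t_1 = 5.59 × 0.26 / 0.1061 = 13.70 d
  layer 2 (fractured sandstone): t_2 = 10.4 × 0.14 / 0.1061 = 13.72 d
  layer 3 (fine sand): t_3 = 6.35 × 0.19 / 0.1061 = 11.37 d
  layer 4 (weathered basalt): t_4 = 13.6 × 0.15 / 0.1061 = 19.22 d
Total t = Σ t_i = 58.01 days.

58.0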